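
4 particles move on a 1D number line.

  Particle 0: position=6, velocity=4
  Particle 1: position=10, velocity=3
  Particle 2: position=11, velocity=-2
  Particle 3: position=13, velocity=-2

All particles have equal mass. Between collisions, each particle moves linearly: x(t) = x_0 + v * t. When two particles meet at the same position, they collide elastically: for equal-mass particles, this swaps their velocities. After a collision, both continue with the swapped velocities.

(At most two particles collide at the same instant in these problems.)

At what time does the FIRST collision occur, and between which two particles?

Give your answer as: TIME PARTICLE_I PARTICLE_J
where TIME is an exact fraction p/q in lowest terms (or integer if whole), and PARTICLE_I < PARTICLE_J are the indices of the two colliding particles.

Pair (0,1): pos 6,10 vel 4,3 -> gap=4, closing at 1/unit, collide at t=4
Pair (1,2): pos 10,11 vel 3,-2 -> gap=1, closing at 5/unit, collide at t=1/5
Pair (2,3): pos 11,13 vel -2,-2 -> not approaching (rel speed 0 <= 0)
Earliest collision: t=1/5 between 1 and 2

Answer: 1/5 1 2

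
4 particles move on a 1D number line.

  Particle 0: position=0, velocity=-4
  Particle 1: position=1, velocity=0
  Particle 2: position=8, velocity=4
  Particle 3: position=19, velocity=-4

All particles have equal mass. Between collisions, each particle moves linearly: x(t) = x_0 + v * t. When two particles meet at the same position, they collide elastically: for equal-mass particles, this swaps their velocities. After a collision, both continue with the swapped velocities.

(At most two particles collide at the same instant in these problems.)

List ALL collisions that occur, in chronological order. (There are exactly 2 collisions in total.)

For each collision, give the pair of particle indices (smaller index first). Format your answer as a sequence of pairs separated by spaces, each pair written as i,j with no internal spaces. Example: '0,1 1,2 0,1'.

Collision at t=11/8: particles 2 and 3 swap velocities; positions: p0=-11/2 p1=1 p2=27/2 p3=27/2; velocities now: v0=-4 v1=0 v2=-4 v3=4
Collision at t=9/2: particles 1 and 2 swap velocities; positions: p0=-18 p1=1 p2=1 p3=26; velocities now: v0=-4 v1=-4 v2=0 v3=4

Answer: 2,3 1,2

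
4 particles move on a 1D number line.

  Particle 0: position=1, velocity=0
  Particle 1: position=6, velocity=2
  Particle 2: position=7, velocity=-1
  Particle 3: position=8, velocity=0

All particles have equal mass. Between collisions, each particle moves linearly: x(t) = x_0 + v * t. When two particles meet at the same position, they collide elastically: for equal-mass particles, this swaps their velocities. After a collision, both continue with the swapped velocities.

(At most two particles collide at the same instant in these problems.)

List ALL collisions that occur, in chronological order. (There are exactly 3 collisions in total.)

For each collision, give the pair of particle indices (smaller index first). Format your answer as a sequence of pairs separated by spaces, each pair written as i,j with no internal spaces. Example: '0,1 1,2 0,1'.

Collision at t=1/3: particles 1 and 2 swap velocities; positions: p0=1 p1=20/3 p2=20/3 p3=8; velocities now: v0=0 v1=-1 v2=2 v3=0
Collision at t=1: particles 2 and 3 swap velocities; positions: p0=1 p1=6 p2=8 p3=8; velocities now: v0=0 v1=-1 v2=0 v3=2
Collision at t=6: particles 0 and 1 swap velocities; positions: p0=1 p1=1 p2=8 p3=18; velocities now: v0=-1 v1=0 v2=0 v3=2

Answer: 1,2 2,3 0,1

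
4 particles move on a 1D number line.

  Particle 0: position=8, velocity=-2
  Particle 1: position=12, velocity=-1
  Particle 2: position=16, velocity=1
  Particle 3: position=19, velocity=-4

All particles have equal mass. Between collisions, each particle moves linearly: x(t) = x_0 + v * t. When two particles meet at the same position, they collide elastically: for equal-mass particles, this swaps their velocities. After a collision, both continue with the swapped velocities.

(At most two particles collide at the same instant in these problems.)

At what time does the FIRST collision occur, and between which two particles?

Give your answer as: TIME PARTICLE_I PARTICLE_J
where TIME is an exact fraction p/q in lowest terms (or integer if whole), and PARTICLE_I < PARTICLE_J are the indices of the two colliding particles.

Pair (0,1): pos 8,12 vel -2,-1 -> not approaching (rel speed -1 <= 0)
Pair (1,2): pos 12,16 vel -1,1 -> not approaching (rel speed -2 <= 0)
Pair (2,3): pos 16,19 vel 1,-4 -> gap=3, closing at 5/unit, collide at t=3/5
Earliest collision: t=3/5 between 2 and 3

Answer: 3/5 2 3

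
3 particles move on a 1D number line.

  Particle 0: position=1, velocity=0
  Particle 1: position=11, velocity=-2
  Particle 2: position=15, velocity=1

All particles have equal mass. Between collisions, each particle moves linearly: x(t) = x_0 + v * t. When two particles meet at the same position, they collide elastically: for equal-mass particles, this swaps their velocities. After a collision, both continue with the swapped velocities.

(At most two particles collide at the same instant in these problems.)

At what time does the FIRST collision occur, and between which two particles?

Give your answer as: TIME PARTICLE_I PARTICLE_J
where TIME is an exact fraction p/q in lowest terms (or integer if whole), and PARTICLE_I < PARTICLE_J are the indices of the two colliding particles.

Pair (0,1): pos 1,11 vel 0,-2 -> gap=10, closing at 2/unit, collide at t=5
Pair (1,2): pos 11,15 vel -2,1 -> not approaching (rel speed -3 <= 0)
Earliest collision: t=5 between 0 and 1

Answer: 5 0 1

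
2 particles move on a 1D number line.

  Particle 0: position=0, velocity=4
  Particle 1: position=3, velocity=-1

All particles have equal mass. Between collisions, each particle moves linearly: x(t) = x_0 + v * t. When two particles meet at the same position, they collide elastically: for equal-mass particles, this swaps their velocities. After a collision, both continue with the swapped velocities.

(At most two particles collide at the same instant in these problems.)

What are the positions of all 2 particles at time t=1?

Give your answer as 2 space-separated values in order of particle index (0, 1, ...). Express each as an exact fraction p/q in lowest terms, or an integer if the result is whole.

Collision at t=3/5: particles 0 and 1 swap velocities; positions: p0=12/5 p1=12/5; velocities now: v0=-1 v1=4
Advance to t=1 (no further collisions before then); velocities: v0=-1 v1=4; positions = 2 4

Answer: 2 4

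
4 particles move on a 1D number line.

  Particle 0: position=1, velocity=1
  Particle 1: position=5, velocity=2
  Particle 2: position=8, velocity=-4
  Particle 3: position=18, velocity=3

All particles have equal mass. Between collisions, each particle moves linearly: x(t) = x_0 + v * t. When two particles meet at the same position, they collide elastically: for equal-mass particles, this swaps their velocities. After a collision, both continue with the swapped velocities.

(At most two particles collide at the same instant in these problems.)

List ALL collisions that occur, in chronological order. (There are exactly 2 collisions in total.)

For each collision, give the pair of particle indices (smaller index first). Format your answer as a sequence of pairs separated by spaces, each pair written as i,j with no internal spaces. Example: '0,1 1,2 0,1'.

Answer: 1,2 0,1

Derivation:
Collision at t=1/2: particles 1 and 2 swap velocities; positions: p0=3/2 p1=6 p2=6 p3=39/2; velocities now: v0=1 v1=-4 v2=2 v3=3
Collision at t=7/5: particles 0 and 1 swap velocities; positions: p0=12/5 p1=12/5 p2=39/5 p3=111/5; velocities now: v0=-4 v1=1 v2=2 v3=3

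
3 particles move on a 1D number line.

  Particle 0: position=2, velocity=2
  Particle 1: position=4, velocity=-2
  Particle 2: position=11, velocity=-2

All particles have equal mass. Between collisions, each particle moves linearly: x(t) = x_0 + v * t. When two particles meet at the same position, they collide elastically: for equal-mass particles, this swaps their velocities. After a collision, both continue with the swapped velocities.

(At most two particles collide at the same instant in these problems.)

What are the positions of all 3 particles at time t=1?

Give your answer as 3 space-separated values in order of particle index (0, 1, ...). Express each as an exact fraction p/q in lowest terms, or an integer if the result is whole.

Collision at t=1/2: particles 0 and 1 swap velocities; positions: p0=3 p1=3 p2=10; velocities now: v0=-2 v1=2 v2=-2
Advance to t=1 (no further collisions before then); velocities: v0=-2 v1=2 v2=-2; positions = 2 4 9

Answer: 2 4 9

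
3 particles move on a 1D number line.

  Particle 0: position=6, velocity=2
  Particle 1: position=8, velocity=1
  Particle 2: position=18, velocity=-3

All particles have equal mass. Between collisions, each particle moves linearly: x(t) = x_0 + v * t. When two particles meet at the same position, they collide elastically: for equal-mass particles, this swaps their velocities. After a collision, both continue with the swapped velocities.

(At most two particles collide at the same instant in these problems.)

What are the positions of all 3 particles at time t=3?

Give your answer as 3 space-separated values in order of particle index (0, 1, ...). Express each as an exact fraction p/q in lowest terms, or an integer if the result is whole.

Collision at t=2: particles 0 and 1 swap velocities; positions: p0=10 p1=10 p2=12; velocities now: v0=1 v1=2 v2=-3
Collision at t=12/5: particles 1 and 2 swap velocities; positions: p0=52/5 p1=54/5 p2=54/5; velocities now: v0=1 v1=-3 v2=2
Collision at t=5/2: particles 0 and 1 swap velocities; positions: p0=21/2 p1=21/2 p2=11; velocities now: v0=-3 v1=1 v2=2
Advance to t=3 (no further collisions before then); velocities: v0=-3 v1=1 v2=2; positions = 9 11 12

Answer: 9 11 12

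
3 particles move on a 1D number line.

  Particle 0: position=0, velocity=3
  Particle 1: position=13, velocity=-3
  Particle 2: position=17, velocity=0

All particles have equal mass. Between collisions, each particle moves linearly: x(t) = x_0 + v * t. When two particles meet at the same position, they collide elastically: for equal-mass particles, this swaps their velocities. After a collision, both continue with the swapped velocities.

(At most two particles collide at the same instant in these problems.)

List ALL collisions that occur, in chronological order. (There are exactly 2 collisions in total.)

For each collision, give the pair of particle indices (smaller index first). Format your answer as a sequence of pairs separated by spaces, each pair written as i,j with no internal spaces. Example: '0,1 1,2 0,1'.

Collision at t=13/6: particles 0 and 1 swap velocities; positions: p0=13/2 p1=13/2 p2=17; velocities now: v0=-3 v1=3 v2=0
Collision at t=17/3: particles 1 and 2 swap velocities; positions: p0=-4 p1=17 p2=17; velocities now: v0=-3 v1=0 v2=3

Answer: 0,1 1,2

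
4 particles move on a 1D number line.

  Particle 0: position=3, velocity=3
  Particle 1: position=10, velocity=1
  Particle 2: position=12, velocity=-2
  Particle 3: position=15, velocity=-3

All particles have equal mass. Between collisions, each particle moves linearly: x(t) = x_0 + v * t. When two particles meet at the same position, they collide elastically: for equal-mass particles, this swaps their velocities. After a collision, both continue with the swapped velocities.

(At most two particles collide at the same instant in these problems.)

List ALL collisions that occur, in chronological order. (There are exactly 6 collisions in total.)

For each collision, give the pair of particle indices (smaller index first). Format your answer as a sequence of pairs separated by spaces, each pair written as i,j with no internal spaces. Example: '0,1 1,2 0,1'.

Answer: 1,2 2,3 0,1 1,2 0,1 2,3

Derivation:
Collision at t=2/3: particles 1 and 2 swap velocities; positions: p0=5 p1=32/3 p2=32/3 p3=13; velocities now: v0=3 v1=-2 v2=1 v3=-3
Collision at t=5/4: particles 2 and 3 swap velocities; positions: p0=27/4 p1=19/2 p2=45/4 p3=45/4; velocities now: v0=3 v1=-2 v2=-3 v3=1
Collision at t=9/5: particles 0 and 1 swap velocities; positions: p0=42/5 p1=42/5 p2=48/5 p3=59/5; velocities now: v0=-2 v1=3 v2=-3 v3=1
Collision at t=2: particles 1 and 2 swap velocities; positions: p0=8 p1=9 p2=9 p3=12; velocities now: v0=-2 v1=-3 v2=3 v3=1
Collision at t=3: particles 0 and 1 swap velocities; positions: p0=6 p1=6 p2=12 p3=13; velocities now: v0=-3 v1=-2 v2=3 v3=1
Collision at t=7/2: particles 2 and 3 swap velocities; positions: p0=9/2 p1=5 p2=27/2 p3=27/2; velocities now: v0=-3 v1=-2 v2=1 v3=3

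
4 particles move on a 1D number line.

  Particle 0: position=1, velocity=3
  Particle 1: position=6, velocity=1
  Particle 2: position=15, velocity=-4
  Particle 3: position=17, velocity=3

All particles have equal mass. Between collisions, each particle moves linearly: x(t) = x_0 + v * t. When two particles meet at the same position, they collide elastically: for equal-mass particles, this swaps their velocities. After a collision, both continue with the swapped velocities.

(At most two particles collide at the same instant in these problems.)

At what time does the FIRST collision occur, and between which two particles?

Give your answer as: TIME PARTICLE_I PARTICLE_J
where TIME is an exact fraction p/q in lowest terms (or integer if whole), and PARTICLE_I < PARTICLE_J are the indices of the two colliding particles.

Pair (0,1): pos 1,6 vel 3,1 -> gap=5, closing at 2/unit, collide at t=5/2
Pair (1,2): pos 6,15 vel 1,-4 -> gap=9, closing at 5/unit, collide at t=9/5
Pair (2,3): pos 15,17 vel -4,3 -> not approaching (rel speed -7 <= 0)
Earliest collision: t=9/5 between 1 and 2

Answer: 9/5 1 2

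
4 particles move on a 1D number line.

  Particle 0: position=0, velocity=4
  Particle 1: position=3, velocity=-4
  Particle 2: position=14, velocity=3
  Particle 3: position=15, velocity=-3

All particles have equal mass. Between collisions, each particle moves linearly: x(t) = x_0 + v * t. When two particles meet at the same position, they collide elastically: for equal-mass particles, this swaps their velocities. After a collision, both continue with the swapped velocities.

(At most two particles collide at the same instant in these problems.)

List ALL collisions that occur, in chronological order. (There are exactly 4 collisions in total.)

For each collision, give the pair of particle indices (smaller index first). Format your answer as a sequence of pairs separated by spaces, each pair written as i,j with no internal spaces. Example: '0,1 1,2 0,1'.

Collision at t=1/6: particles 2 and 3 swap velocities; positions: p0=2/3 p1=7/3 p2=29/2 p3=29/2; velocities now: v0=4 v1=-4 v2=-3 v3=3
Collision at t=3/8: particles 0 and 1 swap velocities; positions: p0=3/2 p1=3/2 p2=111/8 p3=121/8; velocities now: v0=-4 v1=4 v2=-3 v3=3
Collision at t=15/7: particles 1 and 2 swap velocities; positions: p0=-39/7 p1=60/7 p2=60/7 p3=143/7; velocities now: v0=-4 v1=-3 v2=4 v3=3
Collision at t=14: particles 2 and 3 swap velocities; positions: p0=-53 p1=-27 p2=56 p3=56; velocities now: v0=-4 v1=-3 v2=3 v3=4

Answer: 2,3 0,1 1,2 2,3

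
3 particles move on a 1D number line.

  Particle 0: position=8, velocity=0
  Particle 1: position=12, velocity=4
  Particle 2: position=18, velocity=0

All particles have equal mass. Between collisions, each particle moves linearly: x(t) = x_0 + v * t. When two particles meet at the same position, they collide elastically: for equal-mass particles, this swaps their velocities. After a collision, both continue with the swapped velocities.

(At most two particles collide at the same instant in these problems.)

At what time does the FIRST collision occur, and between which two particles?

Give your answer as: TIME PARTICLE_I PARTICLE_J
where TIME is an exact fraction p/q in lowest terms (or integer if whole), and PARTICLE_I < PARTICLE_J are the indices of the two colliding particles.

Pair (0,1): pos 8,12 vel 0,4 -> not approaching (rel speed -4 <= 0)
Pair (1,2): pos 12,18 vel 4,0 -> gap=6, closing at 4/unit, collide at t=3/2
Earliest collision: t=3/2 between 1 and 2

Answer: 3/2 1 2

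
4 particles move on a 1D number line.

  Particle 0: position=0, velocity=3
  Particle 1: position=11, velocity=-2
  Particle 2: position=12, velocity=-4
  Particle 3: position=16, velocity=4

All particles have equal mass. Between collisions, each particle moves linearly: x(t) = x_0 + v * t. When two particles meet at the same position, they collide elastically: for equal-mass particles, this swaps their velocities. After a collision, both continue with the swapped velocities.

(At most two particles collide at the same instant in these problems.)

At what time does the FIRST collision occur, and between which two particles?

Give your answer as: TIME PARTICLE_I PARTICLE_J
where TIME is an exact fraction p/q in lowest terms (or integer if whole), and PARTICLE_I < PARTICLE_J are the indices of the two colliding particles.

Answer: 1/2 1 2

Derivation:
Pair (0,1): pos 0,11 vel 3,-2 -> gap=11, closing at 5/unit, collide at t=11/5
Pair (1,2): pos 11,12 vel -2,-4 -> gap=1, closing at 2/unit, collide at t=1/2
Pair (2,3): pos 12,16 vel -4,4 -> not approaching (rel speed -8 <= 0)
Earliest collision: t=1/2 between 1 and 2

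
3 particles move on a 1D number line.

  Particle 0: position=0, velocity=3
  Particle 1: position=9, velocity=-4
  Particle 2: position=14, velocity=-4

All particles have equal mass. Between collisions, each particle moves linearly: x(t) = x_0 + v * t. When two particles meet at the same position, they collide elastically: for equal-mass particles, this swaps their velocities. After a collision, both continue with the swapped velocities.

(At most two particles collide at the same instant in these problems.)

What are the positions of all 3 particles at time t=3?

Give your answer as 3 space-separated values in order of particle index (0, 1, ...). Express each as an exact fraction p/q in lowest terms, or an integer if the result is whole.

Answer: -3 2 9

Derivation:
Collision at t=9/7: particles 0 and 1 swap velocities; positions: p0=27/7 p1=27/7 p2=62/7; velocities now: v0=-4 v1=3 v2=-4
Collision at t=2: particles 1 and 2 swap velocities; positions: p0=1 p1=6 p2=6; velocities now: v0=-4 v1=-4 v2=3
Advance to t=3 (no further collisions before then); velocities: v0=-4 v1=-4 v2=3; positions = -3 2 9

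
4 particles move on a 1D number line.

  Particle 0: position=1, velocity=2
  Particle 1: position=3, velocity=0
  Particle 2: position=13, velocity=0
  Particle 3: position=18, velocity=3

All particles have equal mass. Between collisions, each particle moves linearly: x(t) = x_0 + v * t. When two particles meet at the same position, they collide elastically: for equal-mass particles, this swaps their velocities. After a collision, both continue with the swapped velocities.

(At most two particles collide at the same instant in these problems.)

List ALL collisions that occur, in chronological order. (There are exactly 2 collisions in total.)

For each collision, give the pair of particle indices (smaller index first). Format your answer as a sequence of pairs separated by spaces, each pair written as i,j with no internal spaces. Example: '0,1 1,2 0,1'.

Answer: 0,1 1,2

Derivation:
Collision at t=1: particles 0 and 1 swap velocities; positions: p0=3 p1=3 p2=13 p3=21; velocities now: v0=0 v1=2 v2=0 v3=3
Collision at t=6: particles 1 and 2 swap velocities; positions: p0=3 p1=13 p2=13 p3=36; velocities now: v0=0 v1=0 v2=2 v3=3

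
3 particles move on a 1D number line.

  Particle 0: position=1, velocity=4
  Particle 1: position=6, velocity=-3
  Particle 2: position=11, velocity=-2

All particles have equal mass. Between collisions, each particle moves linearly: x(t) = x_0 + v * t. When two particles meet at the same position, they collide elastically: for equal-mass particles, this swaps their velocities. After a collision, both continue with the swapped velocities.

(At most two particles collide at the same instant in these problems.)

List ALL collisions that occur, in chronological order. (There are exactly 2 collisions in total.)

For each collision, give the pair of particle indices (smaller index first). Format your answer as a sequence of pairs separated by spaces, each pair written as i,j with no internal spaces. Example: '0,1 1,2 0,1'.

Collision at t=5/7: particles 0 and 1 swap velocities; positions: p0=27/7 p1=27/7 p2=67/7; velocities now: v0=-3 v1=4 v2=-2
Collision at t=5/3: particles 1 and 2 swap velocities; positions: p0=1 p1=23/3 p2=23/3; velocities now: v0=-3 v1=-2 v2=4

Answer: 0,1 1,2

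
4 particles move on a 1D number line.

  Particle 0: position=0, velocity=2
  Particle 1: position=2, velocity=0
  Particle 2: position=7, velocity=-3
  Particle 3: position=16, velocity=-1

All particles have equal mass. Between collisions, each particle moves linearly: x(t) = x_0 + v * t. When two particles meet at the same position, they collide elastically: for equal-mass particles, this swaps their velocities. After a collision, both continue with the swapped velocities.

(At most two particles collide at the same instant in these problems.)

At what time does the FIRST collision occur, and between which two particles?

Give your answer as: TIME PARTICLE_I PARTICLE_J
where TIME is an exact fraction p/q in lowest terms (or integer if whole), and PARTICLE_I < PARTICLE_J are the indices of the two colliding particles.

Pair (0,1): pos 0,2 vel 2,0 -> gap=2, closing at 2/unit, collide at t=1
Pair (1,2): pos 2,7 vel 0,-3 -> gap=5, closing at 3/unit, collide at t=5/3
Pair (2,3): pos 7,16 vel -3,-1 -> not approaching (rel speed -2 <= 0)
Earliest collision: t=1 between 0 and 1

Answer: 1 0 1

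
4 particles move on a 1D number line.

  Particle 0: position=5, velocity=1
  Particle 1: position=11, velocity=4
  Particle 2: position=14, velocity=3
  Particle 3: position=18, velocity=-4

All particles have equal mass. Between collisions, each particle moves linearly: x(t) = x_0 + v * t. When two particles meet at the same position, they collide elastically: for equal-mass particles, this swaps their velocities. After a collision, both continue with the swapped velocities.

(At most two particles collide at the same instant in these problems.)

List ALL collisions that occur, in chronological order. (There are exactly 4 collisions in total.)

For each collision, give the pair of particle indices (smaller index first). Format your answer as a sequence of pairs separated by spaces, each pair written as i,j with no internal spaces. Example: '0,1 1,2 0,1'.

Answer: 2,3 1,2 0,1 2,3

Derivation:
Collision at t=4/7: particles 2 and 3 swap velocities; positions: p0=39/7 p1=93/7 p2=110/7 p3=110/7; velocities now: v0=1 v1=4 v2=-4 v3=3
Collision at t=7/8: particles 1 and 2 swap velocities; positions: p0=47/8 p1=29/2 p2=29/2 p3=133/8; velocities now: v0=1 v1=-4 v2=4 v3=3
Collision at t=13/5: particles 0 and 1 swap velocities; positions: p0=38/5 p1=38/5 p2=107/5 p3=109/5; velocities now: v0=-4 v1=1 v2=4 v3=3
Collision at t=3: particles 2 and 3 swap velocities; positions: p0=6 p1=8 p2=23 p3=23; velocities now: v0=-4 v1=1 v2=3 v3=4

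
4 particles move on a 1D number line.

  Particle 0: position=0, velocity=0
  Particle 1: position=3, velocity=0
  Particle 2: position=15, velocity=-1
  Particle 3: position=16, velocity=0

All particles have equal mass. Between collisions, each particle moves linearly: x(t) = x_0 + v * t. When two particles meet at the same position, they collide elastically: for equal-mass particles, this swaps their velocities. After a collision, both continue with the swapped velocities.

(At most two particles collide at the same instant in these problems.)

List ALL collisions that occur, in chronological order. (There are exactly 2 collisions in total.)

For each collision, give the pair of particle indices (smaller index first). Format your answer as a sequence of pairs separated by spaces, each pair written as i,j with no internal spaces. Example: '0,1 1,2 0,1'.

Collision at t=12: particles 1 and 2 swap velocities; positions: p0=0 p1=3 p2=3 p3=16; velocities now: v0=0 v1=-1 v2=0 v3=0
Collision at t=15: particles 0 and 1 swap velocities; positions: p0=0 p1=0 p2=3 p3=16; velocities now: v0=-1 v1=0 v2=0 v3=0

Answer: 1,2 0,1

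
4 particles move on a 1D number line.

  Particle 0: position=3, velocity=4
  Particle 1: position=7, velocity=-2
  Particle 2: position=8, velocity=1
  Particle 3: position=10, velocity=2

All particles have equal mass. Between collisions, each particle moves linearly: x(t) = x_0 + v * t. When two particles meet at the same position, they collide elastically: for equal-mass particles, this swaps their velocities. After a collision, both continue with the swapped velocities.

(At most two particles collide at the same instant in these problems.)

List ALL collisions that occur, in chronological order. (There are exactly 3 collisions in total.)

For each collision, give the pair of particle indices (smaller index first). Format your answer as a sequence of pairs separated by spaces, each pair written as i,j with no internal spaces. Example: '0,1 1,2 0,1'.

Collision at t=2/3: particles 0 and 1 swap velocities; positions: p0=17/3 p1=17/3 p2=26/3 p3=34/3; velocities now: v0=-2 v1=4 v2=1 v3=2
Collision at t=5/3: particles 1 and 2 swap velocities; positions: p0=11/3 p1=29/3 p2=29/3 p3=40/3; velocities now: v0=-2 v1=1 v2=4 v3=2
Collision at t=7/2: particles 2 and 3 swap velocities; positions: p0=0 p1=23/2 p2=17 p3=17; velocities now: v0=-2 v1=1 v2=2 v3=4

Answer: 0,1 1,2 2,3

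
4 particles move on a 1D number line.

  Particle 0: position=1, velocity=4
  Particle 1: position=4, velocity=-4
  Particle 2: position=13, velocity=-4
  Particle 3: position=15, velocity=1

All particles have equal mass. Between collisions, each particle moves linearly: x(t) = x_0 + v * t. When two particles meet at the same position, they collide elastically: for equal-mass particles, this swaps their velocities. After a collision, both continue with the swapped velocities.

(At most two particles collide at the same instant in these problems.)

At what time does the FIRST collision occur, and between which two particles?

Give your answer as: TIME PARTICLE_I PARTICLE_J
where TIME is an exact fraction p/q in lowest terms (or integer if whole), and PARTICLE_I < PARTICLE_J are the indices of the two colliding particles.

Answer: 3/8 0 1

Derivation:
Pair (0,1): pos 1,4 vel 4,-4 -> gap=3, closing at 8/unit, collide at t=3/8
Pair (1,2): pos 4,13 vel -4,-4 -> not approaching (rel speed 0 <= 0)
Pair (2,3): pos 13,15 vel -4,1 -> not approaching (rel speed -5 <= 0)
Earliest collision: t=3/8 between 0 and 1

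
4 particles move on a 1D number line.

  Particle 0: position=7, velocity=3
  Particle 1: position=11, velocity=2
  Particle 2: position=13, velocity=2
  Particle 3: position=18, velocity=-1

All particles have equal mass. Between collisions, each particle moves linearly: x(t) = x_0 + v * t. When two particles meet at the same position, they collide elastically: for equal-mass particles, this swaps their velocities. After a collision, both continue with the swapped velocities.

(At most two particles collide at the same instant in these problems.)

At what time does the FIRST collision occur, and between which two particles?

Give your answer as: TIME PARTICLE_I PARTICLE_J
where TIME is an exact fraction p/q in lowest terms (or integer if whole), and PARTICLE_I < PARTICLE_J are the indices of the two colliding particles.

Pair (0,1): pos 7,11 vel 3,2 -> gap=4, closing at 1/unit, collide at t=4
Pair (1,2): pos 11,13 vel 2,2 -> not approaching (rel speed 0 <= 0)
Pair (2,3): pos 13,18 vel 2,-1 -> gap=5, closing at 3/unit, collide at t=5/3
Earliest collision: t=5/3 between 2 and 3

Answer: 5/3 2 3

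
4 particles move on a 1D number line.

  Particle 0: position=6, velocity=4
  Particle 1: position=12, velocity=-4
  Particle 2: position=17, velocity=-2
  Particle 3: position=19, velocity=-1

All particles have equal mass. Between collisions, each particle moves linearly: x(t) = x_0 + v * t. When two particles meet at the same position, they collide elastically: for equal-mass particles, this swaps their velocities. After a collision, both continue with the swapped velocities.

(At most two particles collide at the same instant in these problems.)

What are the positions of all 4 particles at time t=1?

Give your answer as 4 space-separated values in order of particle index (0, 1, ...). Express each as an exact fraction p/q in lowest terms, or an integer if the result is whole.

Answer: 8 10 15 18

Derivation:
Collision at t=3/4: particles 0 and 1 swap velocities; positions: p0=9 p1=9 p2=31/2 p3=73/4; velocities now: v0=-4 v1=4 v2=-2 v3=-1
Advance to t=1 (no further collisions before then); velocities: v0=-4 v1=4 v2=-2 v3=-1; positions = 8 10 15 18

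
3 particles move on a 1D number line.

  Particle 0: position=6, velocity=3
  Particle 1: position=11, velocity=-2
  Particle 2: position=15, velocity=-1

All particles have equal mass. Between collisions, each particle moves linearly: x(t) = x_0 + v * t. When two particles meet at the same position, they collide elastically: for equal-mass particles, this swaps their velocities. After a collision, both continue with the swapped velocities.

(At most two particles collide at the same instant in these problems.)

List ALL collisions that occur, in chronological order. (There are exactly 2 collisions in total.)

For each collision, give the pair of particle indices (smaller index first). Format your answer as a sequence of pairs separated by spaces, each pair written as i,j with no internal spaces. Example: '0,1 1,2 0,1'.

Answer: 0,1 1,2

Derivation:
Collision at t=1: particles 0 and 1 swap velocities; positions: p0=9 p1=9 p2=14; velocities now: v0=-2 v1=3 v2=-1
Collision at t=9/4: particles 1 and 2 swap velocities; positions: p0=13/2 p1=51/4 p2=51/4; velocities now: v0=-2 v1=-1 v2=3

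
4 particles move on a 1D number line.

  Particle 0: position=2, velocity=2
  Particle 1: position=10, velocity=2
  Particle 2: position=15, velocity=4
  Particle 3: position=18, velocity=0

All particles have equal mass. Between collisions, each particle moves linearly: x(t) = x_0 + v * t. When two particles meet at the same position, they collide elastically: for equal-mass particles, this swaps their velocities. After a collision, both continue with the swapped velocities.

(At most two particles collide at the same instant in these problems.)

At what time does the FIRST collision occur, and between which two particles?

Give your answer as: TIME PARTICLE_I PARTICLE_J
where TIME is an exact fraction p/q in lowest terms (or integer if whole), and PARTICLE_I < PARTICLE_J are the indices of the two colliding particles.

Pair (0,1): pos 2,10 vel 2,2 -> not approaching (rel speed 0 <= 0)
Pair (1,2): pos 10,15 vel 2,4 -> not approaching (rel speed -2 <= 0)
Pair (2,3): pos 15,18 vel 4,0 -> gap=3, closing at 4/unit, collide at t=3/4
Earliest collision: t=3/4 between 2 and 3

Answer: 3/4 2 3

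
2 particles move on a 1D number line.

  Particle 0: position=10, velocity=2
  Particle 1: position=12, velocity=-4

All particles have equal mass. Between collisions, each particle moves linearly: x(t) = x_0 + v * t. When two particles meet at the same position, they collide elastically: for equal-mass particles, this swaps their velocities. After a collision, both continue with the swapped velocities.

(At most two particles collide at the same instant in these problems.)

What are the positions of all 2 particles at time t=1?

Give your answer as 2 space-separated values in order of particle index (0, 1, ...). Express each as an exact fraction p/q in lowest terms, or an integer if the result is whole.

Collision at t=1/3: particles 0 and 1 swap velocities; positions: p0=32/3 p1=32/3; velocities now: v0=-4 v1=2
Advance to t=1 (no further collisions before then); velocities: v0=-4 v1=2; positions = 8 12

Answer: 8 12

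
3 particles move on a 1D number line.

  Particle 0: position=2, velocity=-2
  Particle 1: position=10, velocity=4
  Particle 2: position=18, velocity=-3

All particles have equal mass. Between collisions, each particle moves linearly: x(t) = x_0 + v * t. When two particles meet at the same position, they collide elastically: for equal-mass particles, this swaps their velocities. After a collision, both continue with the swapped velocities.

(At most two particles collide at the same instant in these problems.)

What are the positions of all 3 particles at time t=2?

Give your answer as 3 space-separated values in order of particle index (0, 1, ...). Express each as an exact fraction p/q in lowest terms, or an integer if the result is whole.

Answer: -2 12 18

Derivation:
Collision at t=8/7: particles 1 and 2 swap velocities; positions: p0=-2/7 p1=102/7 p2=102/7; velocities now: v0=-2 v1=-3 v2=4
Advance to t=2 (no further collisions before then); velocities: v0=-2 v1=-3 v2=4; positions = -2 12 18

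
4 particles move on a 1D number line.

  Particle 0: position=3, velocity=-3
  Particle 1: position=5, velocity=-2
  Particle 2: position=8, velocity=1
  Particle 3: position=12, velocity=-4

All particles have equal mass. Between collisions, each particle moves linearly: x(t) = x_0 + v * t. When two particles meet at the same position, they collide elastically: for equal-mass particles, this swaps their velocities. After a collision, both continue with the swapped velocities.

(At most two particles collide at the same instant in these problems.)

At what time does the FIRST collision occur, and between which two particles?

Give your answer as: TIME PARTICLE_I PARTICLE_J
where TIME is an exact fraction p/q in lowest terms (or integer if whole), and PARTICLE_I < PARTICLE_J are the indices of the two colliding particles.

Pair (0,1): pos 3,5 vel -3,-2 -> not approaching (rel speed -1 <= 0)
Pair (1,2): pos 5,8 vel -2,1 -> not approaching (rel speed -3 <= 0)
Pair (2,3): pos 8,12 vel 1,-4 -> gap=4, closing at 5/unit, collide at t=4/5
Earliest collision: t=4/5 between 2 and 3

Answer: 4/5 2 3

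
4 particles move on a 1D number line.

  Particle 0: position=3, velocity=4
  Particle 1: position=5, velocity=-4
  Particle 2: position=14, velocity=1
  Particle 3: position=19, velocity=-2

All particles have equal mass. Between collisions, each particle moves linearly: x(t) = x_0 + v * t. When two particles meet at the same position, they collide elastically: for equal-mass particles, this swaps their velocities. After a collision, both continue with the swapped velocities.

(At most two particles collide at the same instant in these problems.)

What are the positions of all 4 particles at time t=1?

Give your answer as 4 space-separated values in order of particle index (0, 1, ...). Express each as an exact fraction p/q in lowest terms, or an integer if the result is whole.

Answer: 1 7 15 17

Derivation:
Collision at t=1/4: particles 0 and 1 swap velocities; positions: p0=4 p1=4 p2=57/4 p3=37/2; velocities now: v0=-4 v1=4 v2=1 v3=-2
Advance to t=1 (no further collisions before then); velocities: v0=-4 v1=4 v2=1 v3=-2; positions = 1 7 15 17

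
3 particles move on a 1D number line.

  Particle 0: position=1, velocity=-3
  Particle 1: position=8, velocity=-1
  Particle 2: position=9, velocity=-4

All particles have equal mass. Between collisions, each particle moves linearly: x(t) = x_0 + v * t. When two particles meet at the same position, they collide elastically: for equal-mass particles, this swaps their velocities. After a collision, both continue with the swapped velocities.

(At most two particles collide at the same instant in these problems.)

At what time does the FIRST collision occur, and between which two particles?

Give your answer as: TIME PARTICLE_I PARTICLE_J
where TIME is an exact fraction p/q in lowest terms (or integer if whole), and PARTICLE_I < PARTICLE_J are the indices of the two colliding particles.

Pair (0,1): pos 1,8 vel -3,-1 -> not approaching (rel speed -2 <= 0)
Pair (1,2): pos 8,9 vel -1,-4 -> gap=1, closing at 3/unit, collide at t=1/3
Earliest collision: t=1/3 between 1 and 2

Answer: 1/3 1 2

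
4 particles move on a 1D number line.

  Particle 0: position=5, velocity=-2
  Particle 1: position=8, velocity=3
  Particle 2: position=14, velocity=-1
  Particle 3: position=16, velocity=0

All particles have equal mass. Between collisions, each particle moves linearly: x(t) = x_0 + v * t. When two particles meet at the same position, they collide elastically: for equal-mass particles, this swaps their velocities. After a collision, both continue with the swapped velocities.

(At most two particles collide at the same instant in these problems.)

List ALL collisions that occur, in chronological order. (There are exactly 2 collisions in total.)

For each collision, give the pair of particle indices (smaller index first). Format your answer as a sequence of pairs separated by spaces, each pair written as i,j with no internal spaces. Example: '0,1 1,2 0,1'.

Collision at t=3/2: particles 1 and 2 swap velocities; positions: p0=2 p1=25/2 p2=25/2 p3=16; velocities now: v0=-2 v1=-1 v2=3 v3=0
Collision at t=8/3: particles 2 and 3 swap velocities; positions: p0=-1/3 p1=34/3 p2=16 p3=16; velocities now: v0=-2 v1=-1 v2=0 v3=3

Answer: 1,2 2,3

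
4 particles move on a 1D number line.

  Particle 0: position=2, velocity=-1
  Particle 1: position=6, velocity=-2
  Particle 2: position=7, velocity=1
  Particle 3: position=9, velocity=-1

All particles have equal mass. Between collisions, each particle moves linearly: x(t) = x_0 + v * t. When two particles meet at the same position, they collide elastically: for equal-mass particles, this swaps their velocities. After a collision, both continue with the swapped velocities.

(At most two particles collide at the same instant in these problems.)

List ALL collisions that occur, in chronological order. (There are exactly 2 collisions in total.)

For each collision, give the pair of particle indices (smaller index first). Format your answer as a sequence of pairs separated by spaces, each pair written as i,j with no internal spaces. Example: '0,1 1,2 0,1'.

Collision at t=1: particles 2 and 3 swap velocities; positions: p0=1 p1=4 p2=8 p3=8; velocities now: v0=-1 v1=-2 v2=-1 v3=1
Collision at t=4: particles 0 and 1 swap velocities; positions: p0=-2 p1=-2 p2=5 p3=11; velocities now: v0=-2 v1=-1 v2=-1 v3=1

Answer: 2,3 0,1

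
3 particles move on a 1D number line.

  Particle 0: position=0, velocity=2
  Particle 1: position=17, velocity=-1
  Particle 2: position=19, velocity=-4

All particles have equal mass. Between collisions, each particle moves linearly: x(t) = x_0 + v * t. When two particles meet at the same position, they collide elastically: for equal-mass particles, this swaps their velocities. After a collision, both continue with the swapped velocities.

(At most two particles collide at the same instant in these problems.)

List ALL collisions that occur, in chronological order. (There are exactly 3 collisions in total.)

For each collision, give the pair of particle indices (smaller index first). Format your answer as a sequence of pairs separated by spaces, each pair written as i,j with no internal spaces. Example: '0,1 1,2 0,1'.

Collision at t=2/3: particles 1 and 2 swap velocities; positions: p0=4/3 p1=49/3 p2=49/3; velocities now: v0=2 v1=-4 v2=-1
Collision at t=19/6: particles 0 and 1 swap velocities; positions: p0=19/3 p1=19/3 p2=83/6; velocities now: v0=-4 v1=2 v2=-1
Collision at t=17/3: particles 1 and 2 swap velocities; positions: p0=-11/3 p1=34/3 p2=34/3; velocities now: v0=-4 v1=-1 v2=2

Answer: 1,2 0,1 1,2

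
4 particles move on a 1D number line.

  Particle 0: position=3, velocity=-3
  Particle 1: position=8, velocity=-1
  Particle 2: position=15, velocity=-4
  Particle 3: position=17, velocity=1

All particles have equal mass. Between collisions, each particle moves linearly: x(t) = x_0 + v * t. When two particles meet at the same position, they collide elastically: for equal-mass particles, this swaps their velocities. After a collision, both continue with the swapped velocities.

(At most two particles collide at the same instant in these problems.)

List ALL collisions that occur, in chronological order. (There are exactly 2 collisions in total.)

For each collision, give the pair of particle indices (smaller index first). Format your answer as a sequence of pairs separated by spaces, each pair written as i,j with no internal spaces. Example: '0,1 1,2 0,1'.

Collision at t=7/3: particles 1 and 2 swap velocities; positions: p0=-4 p1=17/3 p2=17/3 p3=58/3; velocities now: v0=-3 v1=-4 v2=-1 v3=1
Collision at t=12: particles 0 and 1 swap velocities; positions: p0=-33 p1=-33 p2=-4 p3=29; velocities now: v0=-4 v1=-3 v2=-1 v3=1

Answer: 1,2 0,1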